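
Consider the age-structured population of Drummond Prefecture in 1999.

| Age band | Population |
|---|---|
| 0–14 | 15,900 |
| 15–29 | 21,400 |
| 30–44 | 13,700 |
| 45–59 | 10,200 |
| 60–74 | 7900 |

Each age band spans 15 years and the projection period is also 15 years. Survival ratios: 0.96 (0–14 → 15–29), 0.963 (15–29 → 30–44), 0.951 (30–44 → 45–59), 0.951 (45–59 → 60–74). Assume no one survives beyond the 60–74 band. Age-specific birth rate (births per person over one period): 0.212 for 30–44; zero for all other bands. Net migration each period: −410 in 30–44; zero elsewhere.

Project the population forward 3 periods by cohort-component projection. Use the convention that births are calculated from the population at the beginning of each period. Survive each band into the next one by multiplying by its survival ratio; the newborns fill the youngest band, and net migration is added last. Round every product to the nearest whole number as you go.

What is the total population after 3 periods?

Let group 1 be 0–14 through group 5 = 60–74.
— Period 1 —
Births: 13700 * 0.212 = 2904
Group 2: 15900 * 0.96 = 15264
Group 3: 21400 * 0.963 = 20608
Group 4: 13700 * 0.951 = 13029
Group 5: 10200 * 0.951 = 9700
Net migration: Group 3 − 410 → 20198
Population now: 0–14=2904, 15–29=15264, 30–44=20198, 45–59=13029, 60–74=9700
— Period 2 —
Births: 20198 * 0.212 = 4282
Group 2: 2904 * 0.96 = 2788
Group 3: 15264 * 0.963 = 14699
Group 4: 20198 * 0.951 = 19208
Group 5: 13029 * 0.951 = 12391
Net migration: Group 3 − 410 → 14289
Population now: 0–14=4282, 15–29=2788, 30–44=14289, 45–59=19208, 60–74=12391
— Period 3 —
Births: 14289 * 0.212 = 3029
Group 2: 4282 * 0.96 = 4111
Group 3: 2788 * 0.963 = 2685
Group 4: 14289 * 0.951 = 13589
Group 5: 19208 * 0.951 = 18267
Net migration: Group 3 − 410 → 2275
Population now: 0–14=3029, 15–29=4111, 30–44=2275, 45–59=13589, 60–74=18267
Total after period 3: 3029 + 4111 + 2275 + 13589 + 18267 = 41271

41271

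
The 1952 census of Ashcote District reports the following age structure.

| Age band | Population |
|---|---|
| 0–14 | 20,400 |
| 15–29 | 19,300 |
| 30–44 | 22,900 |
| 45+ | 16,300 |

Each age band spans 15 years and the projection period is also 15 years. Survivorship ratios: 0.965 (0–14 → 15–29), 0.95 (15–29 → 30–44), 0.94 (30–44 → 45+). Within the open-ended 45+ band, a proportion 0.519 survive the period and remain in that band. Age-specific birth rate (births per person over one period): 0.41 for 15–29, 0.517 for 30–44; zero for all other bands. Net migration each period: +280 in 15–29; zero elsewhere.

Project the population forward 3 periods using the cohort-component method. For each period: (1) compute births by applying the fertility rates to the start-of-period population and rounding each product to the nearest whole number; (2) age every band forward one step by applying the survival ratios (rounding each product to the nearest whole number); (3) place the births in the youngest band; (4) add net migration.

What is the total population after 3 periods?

Call the bands 1 to 4, youngest first.
After projecting period 1:
Births: 19300 * 0.41 = 7913  |  22900 * 0.517 = 11839 ⇒ total 19752
Band 2: 20400 * 0.965 = 19686
Band 3: 19300 * 0.95 = 18335
Band 4: 22900 * 0.94 + 16300 * 0.519 = 21526 + 8460 = 29986
Net migration: Band 2 + 280 → 19966
→ [19752, 19966, 18335, 29986]
After projecting period 2:
Births: 19966 * 0.41 = 8186  |  18335 * 0.517 = 9479 ⇒ total 17665
Band 2: 19752 * 0.965 = 19061
Band 3: 19966 * 0.95 = 18968
Band 4: 18335 * 0.94 + 29986 * 0.519 = 17235 + 15563 = 32798
Net migration: Band 2 + 280 → 19341
→ [17665, 19341, 18968, 32798]
After projecting period 3:
Births: 19341 * 0.41 = 7930  |  18968 * 0.517 = 9806 ⇒ total 17736
Band 2: 17665 * 0.965 = 17047
Band 3: 19341 * 0.95 = 18374
Band 4: 18968 * 0.94 + 32798 * 0.519 = 17830 + 17022 = 34852
Net migration: Band 2 + 280 → 17327
→ [17736, 17327, 18374, 34852]
Total after period 3: 17736 + 17327 + 18374 + 34852 = 88289

88289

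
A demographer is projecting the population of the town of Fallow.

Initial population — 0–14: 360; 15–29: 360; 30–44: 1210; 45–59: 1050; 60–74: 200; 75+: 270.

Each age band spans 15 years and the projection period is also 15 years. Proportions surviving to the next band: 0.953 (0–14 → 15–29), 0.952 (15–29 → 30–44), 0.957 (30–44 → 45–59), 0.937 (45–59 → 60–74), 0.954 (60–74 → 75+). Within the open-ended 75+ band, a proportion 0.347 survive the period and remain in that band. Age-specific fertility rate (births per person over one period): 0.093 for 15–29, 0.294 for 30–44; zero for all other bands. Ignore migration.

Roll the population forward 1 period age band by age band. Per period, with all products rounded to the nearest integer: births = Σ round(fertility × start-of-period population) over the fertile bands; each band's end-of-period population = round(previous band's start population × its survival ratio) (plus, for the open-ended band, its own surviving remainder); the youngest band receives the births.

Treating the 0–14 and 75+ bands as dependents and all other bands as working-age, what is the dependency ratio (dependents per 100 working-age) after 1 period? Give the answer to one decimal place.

23.8

Call the bands 1 to 6, youngest first.
— Period 1 —
Births: 360 * 0.093 = 33, 1210 * 0.294 = 356 → 389
Band 2: 360 * 0.953 = 343
Band 3: 360 * 0.952 = 343
Band 4: 1210 * 0.957 = 1158
Band 5: 1050 * 0.937 = 984
Band 6: 200 * 0.954 + 270 * 0.347 = 191 + 94 = 285
→ [389, 343, 343, 1158, 984, 285]
Dependents (band 0–14 + band 75+) = 389 + 285 = 674; working-age = 2828; ratio = 674/2828 × 100 = 23.8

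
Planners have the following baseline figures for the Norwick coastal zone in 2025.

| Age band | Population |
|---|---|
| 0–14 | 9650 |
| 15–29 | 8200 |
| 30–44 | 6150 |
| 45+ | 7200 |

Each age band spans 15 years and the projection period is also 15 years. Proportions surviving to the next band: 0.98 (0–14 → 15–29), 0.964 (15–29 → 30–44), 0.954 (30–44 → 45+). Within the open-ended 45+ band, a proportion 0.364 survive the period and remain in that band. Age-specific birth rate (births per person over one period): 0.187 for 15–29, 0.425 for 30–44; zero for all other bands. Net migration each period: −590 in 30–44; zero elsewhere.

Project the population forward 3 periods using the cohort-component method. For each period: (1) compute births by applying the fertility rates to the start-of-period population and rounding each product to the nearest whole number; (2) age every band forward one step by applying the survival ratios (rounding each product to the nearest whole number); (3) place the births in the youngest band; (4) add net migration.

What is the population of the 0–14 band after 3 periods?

— Period 1 —
Births: 8200 * 0.187 = 1533, 6150 * 0.425 = 2614 → total 4147
15–29: 9650 * 0.98 = 9457
30–44: 8200 * 0.964 = 7905
45+: 6150 * 0.954 + 7200 * 0.364 = 5867 + 2621 = 8488
Net migration: 30–44 − 590 → 7315
Population now: 0–14=4147, 15–29=9457, 30–44=7315, 45+=8488
— Period 2 —
Births: 9457 * 0.187 = 1768, 7315 * 0.425 = 3109 → total 4877
15–29: 4147 * 0.98 = 4064
30–44: 9457 * 0.964 = 9117
45+: 7315 * 0.954 + 8488 * 0.364 = 6979 + 3090 = 10069
Net migration: 30–44 − 590 → 8527
Population now: 0–14=4877, 15–29=4064, 30–44=8527, 45+=10069
— Period 3 —
Births: 4064 * 0.187 = 760, 8527 * 0.425 = 3624 → total 4384
15–29: 4877 * 0.98 = 4779
30–44: 4064 * 0.964 = 3918
45+: 8527 * 0.954 + 10069 * 0.364 = 8135 + 3665 = 11800
Net migration: 30–44 − 590 → 3328
Population now: 0–14=4384, 15–29=4779, 30–44=3328, 45+=11800

4384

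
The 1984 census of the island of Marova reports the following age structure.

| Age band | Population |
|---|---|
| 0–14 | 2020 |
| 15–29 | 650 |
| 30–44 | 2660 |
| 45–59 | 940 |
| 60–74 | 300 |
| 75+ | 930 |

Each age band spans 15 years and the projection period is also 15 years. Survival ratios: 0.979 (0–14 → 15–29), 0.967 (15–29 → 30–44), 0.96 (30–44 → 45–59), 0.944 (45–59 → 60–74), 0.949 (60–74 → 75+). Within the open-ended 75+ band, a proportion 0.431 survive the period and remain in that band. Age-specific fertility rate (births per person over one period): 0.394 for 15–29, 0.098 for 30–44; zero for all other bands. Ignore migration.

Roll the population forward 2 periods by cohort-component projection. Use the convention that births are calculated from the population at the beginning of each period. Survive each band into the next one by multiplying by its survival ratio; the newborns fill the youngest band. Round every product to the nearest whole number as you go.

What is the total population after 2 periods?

Period 1:
Births: 650 * 0.394 = 256 ; 2660 * 0.098 = 261 ⇒ total 517
15–29: 2020 * 0.979 = 1978
30–44: 650 * 0.967 = 629
45–59: 2660 * 0.96 = 2554
60–74: 940 * 0.944 = 887
75+: 300 * 0.949 + 930 * 0.431 = 285 + 401 = 686
→ [517, 1978, 629, 2554, 887, 686]
Period 2:
Births: 1978 * 0.394 = 779 ; 629 * 0.098 = 62 ⇒ total 841
15–29: 517 * 0.979 = 506
30–44: 1978 * 0.967 = 1913
45–59: 629 * 0.96 = 604
60–74: 2554 * 0.944 = 2411
75+: 887 * 0.949 + 686 * 0.431 = 842 + 296 = 1138
→ [841, 506, 1913, 604, 2411, 1138]
Total after period 2: 841 + 506 + 1913 + 604 + 2411 + 1138 = 7413

7413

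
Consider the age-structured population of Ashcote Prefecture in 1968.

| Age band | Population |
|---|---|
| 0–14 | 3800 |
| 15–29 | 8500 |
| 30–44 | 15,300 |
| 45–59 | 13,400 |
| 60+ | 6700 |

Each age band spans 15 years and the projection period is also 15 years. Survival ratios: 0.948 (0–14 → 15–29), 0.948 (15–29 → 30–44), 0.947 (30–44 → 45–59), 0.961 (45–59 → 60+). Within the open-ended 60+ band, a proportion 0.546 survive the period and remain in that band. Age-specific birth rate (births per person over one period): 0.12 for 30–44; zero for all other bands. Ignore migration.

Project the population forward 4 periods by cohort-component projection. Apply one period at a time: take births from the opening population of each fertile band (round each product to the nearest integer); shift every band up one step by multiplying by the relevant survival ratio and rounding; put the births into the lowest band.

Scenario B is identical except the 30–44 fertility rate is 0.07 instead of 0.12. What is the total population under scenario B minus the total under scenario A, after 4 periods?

-1307

(Bands numbered youngest = 1 to oldest = 5.)
After projecting period 1:
Births: 15300 × 0.12 = 1836
Band 2: 3800 × 0.948 = 3602
Band 3: 8500 × 0.948 = 8058
Band 4: 15300 × 0.947 = 14489
Band 5: 13400 × 0.961 + 6700 × 0.546 = 12877 + 3658 = 16535
End of period: [1836, 3602, 8058, 14489, 16535]
After projecting period 2:
Births: 8058 × 0.12 = 967
Band 2: 1836 × 0.948 = 1741
Band 3: 3602 × 0.948 = 3415
Band 4: 8058 × 0.947 = 7631
Band 5: 14489 × 0.961 + 16535 × 0.546 = 13924 + 9028 = 22952
End of period: [967, 1741, 3415, 7631, 22952]
After projecting period 3:
Births: 3415 × 0.12 = 410
Band 2: 967 × 0.948 = 917
Band 3: 1741 × 0.948 = 1650
Band 4: 3415 × 0.947 = 3234
Band 5: 7631 × 0.961 + 22952 × 0.546 = 7333 + 12532 = 19865
End of period: [410, 917, 1650, 3234, 19865]
After projecting period 4:
Births: 1650 × 0.12 = 198
Band 2: 410 × 0.948 = 389
Band 3: 917 × 0.948 = 869
Band 4: 1650 × 0.947 = 1563
Band 5: 3234 × 0.961 + 19865 × 0.546 = 3108 + 10846 = 13954
End of period: [198, 389, 869, 1563, 13954]
Scenario A total after 4 periods: 16973
Scenario B projection —
After projecting period 1:
Births: 15300 × 0.07 = 1071
Band 2: 3800 × 0.948 = 3602
Band 3: 8500 × 0.948 = 8058
Band 4: 15300 × 0.947 = 14489
Band 5: 13400 × 0.961 + 6700 × 0.546 = 12877 + 3658 = 16535
End of period: [1071, 3602, 8058, 14489, 16535]
After projecting period 2:
Births: 8058 × 0.07 = 564
Band 2: 1071 × 0.948 = 1015
Band 3: 3602 × 0.948 = 3415
Band 4: 8058 × 0.947 = 7631
Band 5: 14489 × 0.961 + 16535 × 0.546 = 13924 + 9028 = 22952
End of period: [564, 1015, 3415, 7631, 22952]
After projecting period 3:
Births: 3415 × 0.07 = 239
Band 2: 564 × 0.948 = 535
Band 3: 1015 × 0.948 = 962
Band 4: 3415 × 0.947 = 3234
Band 5: 7631 × 0.961 + 22952 × 0.546 = 7333 + 12532 = 19865
End of period: [239, 535, 962, 3234, 19865]
After projecting period 4:
Births: 962 × 0.07 = 67
Band 2: 239 × 0.948 = 227
Band 3: 535 × 0.948 = 507
Band 4: 962 × 0.947 = 911
Band 5: 3234 × 0.961 + 19865 × 0.546 = 3108 + 10846 = 13954
End of period: [67, 227, 507, 911, 13954]
Scenario B total after 4 periods: 15666
Difference B − A = 15666 − 16973 = -1307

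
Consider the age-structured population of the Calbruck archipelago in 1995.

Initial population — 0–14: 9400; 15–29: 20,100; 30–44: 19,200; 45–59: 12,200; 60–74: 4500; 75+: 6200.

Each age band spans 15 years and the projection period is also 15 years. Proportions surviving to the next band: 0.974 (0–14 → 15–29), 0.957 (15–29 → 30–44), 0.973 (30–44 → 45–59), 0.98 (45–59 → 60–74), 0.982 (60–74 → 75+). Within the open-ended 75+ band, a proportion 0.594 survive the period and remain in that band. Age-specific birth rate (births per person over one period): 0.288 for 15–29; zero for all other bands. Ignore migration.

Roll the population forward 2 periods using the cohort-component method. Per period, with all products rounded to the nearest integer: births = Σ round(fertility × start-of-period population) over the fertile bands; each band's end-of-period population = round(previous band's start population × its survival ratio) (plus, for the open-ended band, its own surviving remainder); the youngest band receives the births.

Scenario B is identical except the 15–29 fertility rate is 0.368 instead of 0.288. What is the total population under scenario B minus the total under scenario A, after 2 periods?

— Period 1 —
Births: 20100 × 0.288 = 5789
15–29: 9400 × 0.974 = 9156
30–44: 20100 × 0.957 = 19236
45–59: 19200 × 0.973 = 18682
60–74: 12200 × 0.98 = 11956
75+: 4500 × 0.982 + 6200 × 0.594 = 4419 + 3683 = 8102
→ [5789, 9156, 19236, 18682, 11956, 8102]
— Period 2 —
Births: 9156 × 0.288 = 2637
15–29: 5789 × 0.974 = 5638
30–44: 9156 × 0.957 = 8762
45–59: 19236 × 0.973 = 18717
60–74: 18682 × 0.98 = 18308
75+: 11956 × 0.982 + 8102 × 0.594 = 11741 + 4813 = 16554
→ [2637, 5638, 8762, 18717, 18308, 16554]
Scenario A total after 2 periods: 70616
Scenario B projection —
— Period 1 —
Births: 20100 × 0.368 = 7397
15–29: 9400 × 0.974 = 9156
30–44: 20100 × 0.957 = 19236
45–59: 19200 × 0.973 = 18682
60–74: 12200 × 0.98 = 11956
75+: 4500 × 0.982 + 6200 × 0.594 = 4419 + 3683 = 8102
→ [7397, 9156, 19236, 18682, 11956, 8102]
— Period 2 —
Births: 9156 × 0.368 = 3369
15–29: 7397 × 0.974 = 7205
30–44: 9156 × 0.957 = 8762
45–59: 19236 × 0.973 = 18717
60–74: 18682 × 0.98 = 18308
75+: 11956 × 0.982 + 8102 × 0.594 = 11741 + 4813 = 16554
→ [3369, 7205, 8762, 18717, 18308, 16554]
Scenario B total after 2 periods: 72915
Difference B − A = 72915 − 70616 = 2299

2299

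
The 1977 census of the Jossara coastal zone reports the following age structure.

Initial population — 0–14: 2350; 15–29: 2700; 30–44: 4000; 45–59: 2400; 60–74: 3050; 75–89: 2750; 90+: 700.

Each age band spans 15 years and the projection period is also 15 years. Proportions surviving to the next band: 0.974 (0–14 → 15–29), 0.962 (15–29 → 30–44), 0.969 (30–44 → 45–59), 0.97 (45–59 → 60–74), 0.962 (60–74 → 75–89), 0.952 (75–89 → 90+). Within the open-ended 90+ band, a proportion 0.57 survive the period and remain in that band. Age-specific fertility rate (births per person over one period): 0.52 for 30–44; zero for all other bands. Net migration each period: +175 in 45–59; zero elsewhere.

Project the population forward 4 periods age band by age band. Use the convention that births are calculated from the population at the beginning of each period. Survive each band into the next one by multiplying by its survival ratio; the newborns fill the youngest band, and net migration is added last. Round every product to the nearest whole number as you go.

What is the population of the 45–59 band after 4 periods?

(Bands numbered youngest = 1 to oldest = 7.)
— Period 1 —
Births: 4000 * 0.52 = 2080
Band 2: 2350 * 0.974 = 2289
Band 3: 2700 * 0.962 = 2597
Band 4: 4000 * 0.969 = 3876
Band 5: 2400 * 0.97 = 2328
Band 6: 3050 * 0.962 = 2934
Band 7: 2750 * 0.952 + 700 * 0.57 = 2618 + 399 = 3017
Net migration: Band 4 + 175 → 4051
→ [2080, 2289, 2597, 4051, 2328, 2934, 3017]
— Period 2 —
Births: 2597 * 0.52 = 1350
Band 2: 2080 * 0.974 = 2026
Band 3: 2289 * 0.962 = 2202
Band 4: 2597 * 0.969 = 2516
Band 5: 4051 * 0.97 = 3929
Band 6: 2328 * 0.962 = 2240
Band 7: 2934 * 0.952 + 3017 * 0.57 = 2793 + 1720 = 4513
Net migration: Band 4 + 175 → 2691
→ [1350, 2026, 2202, 2691, 3929, 2240, 4513]
— Period 3 —
Births: 2202 * 0.52 = 1145
Band 2: 1350 * 0.974 = 1315
Band 3: 2026 * 0.962 = 1949
Band 4: 2202 * 0.969 = 2134
Band 5: 2691 * 0.97 = 2610
Band 6: 3929 * 0.962 = 3780
Band 7: 2240 * 0.952 + 4513 * 0.57 = 2132 + 2572 = 4704
Net migration: Band 4 + 175 → 2309
→ [1145, 1315, 1949, 2309, 2610, 3780, 4704]
— Period 4 —
Births: 1949 * 0.52 = 1013
Band 2: 1145 * 0.974 = 1115
Band 3: 1315 * 0.962 = 1265
Band 4: 1949 * 0.969 = 1889
Band 5: 2309 * 0.97 = 2240
Band 6: 2610 * 0.962 = 2511
Band 7: 3780 * 0.952 + 4704 * 0.57 = 3599 + 2681 = 6280
Net migration: Band 4 + 175 → 2064
→ [1013, 1115, 1265, 2064, 2240, 2511, 6280]

2064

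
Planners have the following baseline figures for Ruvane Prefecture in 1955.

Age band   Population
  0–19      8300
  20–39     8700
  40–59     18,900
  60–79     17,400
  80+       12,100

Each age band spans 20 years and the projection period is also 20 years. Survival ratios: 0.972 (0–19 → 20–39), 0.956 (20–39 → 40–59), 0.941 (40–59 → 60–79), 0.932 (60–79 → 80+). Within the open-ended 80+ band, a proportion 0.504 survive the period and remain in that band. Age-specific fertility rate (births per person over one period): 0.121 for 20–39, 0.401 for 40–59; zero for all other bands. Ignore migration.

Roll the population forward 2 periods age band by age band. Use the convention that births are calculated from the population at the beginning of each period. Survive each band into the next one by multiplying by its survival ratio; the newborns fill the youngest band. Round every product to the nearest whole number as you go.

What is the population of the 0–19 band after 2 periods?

Let band 1 be 0–19 through band 5 = 80+.
Period 1:
Births: 8700 × 0.121 = 1053  |  18900 × 0.401 = 7579 — total 8632
Band 2: 8300 × 0.972 = 8068
Band 3: 8700 × 0.956 = 8317
Band 4: 18900 × 0.941 = 17785
Band 5: 17400 × 0.932 + 12100 × 0.504 = 16217 + 6098 = 22315
Population now: 0–19=8632, 20–39=8068, 40–59=8317, 60–79=17785, 80+=22315
Period 2:
Births: 8068 × 0.121 = 976  |  8317 × 0.401 = 3335 — total 4311
Band 2: 8632 × 0.972 = 8390
Band 3: 8068 × 0.956 = 7713
Band 4: 8317 × 0.941 = 7826
Band 5: 17785 × 0.932 + 22315 × 0.504 = 16576 + 11247 = 27823
Population now: 0–19=4311, 20–39=8390, 40–59=7713, 60–79=7826, 80+=27823

4311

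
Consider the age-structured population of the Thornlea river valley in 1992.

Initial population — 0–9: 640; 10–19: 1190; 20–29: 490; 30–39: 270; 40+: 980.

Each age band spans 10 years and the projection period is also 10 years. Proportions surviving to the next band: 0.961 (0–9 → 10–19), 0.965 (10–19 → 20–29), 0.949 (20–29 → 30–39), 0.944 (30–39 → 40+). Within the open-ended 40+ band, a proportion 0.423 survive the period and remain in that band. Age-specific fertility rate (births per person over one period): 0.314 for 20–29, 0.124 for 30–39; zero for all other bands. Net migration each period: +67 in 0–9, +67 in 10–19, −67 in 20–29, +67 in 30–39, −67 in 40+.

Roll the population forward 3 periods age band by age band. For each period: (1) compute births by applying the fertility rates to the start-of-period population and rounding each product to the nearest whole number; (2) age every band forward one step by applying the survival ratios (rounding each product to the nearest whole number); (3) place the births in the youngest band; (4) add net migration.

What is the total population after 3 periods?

After projecting period 1:
Births: 490 × 0.314 = 154  |  270 × 0.124 = 33 ⇒ total 187
10–19: 640 × 0.961 = 615
20–29: 1190 × 0.965 = 1148
30–39: 490 × 0.949 = 465
40+: 270 × 0.944 + 980 × 0.423 = 255 + 415 = 670
Net migration: 0–9 + 67 → 254; 10–19 + 67 → 682; 20–29 − 67 → 1081; 30–39 + 67 → 532; 40+ − 67 → 603
Population now: 0–9=254, 10–19=682, 20–29=1081, 30–39=532, 40+=603
After projecting period 2:
Births: 1081 × 0.314 = 339  |  532 × 0.124 = 66 ⇒ total 405
10–19: 254 × 0.961 = 244
20–29: 682 × 0.965 = 658
30–39: 1081 × 0.949 = 1026
40+: 532 × 0.944 + 603 × 0.423 = 502 + 255 = 757
Net migration: 0–9 + 67 → 472; 10–19 + 67 → 311; 20–29 − 67 → 591; 30–39 + 67 → 1093; 40+ − 67 → 690
Population now: 0–9=472, 10–19=311, 20–29=591, 30–39=1093, 40+=690
After projecting period 3:
Births: 591 × 0.314 = 186  |  1093 × 0.124 = 136 ⇒ total 322
10–19: 472 × 0.961 = 454
20–29: 311 × 0.965 = 300
30–39: 591 × 0.949 = 561
40+: 1093 × 0.944 + 690 × 0.423 = 1032 + 292 = 1324
Net migration: 0–9 + 67 → 389; 10–19 + 67 → 521; 20–29 − 67 → 233; 30–39 + 67 → 628; 40+ − 67 → 1257
Population now: 0–9=389, 10–19=521, 20–29=233, 30–39=628, 40+=1257
Total after period 3: 389 + 521 + 233 + 628 + 1257 = 3028

3028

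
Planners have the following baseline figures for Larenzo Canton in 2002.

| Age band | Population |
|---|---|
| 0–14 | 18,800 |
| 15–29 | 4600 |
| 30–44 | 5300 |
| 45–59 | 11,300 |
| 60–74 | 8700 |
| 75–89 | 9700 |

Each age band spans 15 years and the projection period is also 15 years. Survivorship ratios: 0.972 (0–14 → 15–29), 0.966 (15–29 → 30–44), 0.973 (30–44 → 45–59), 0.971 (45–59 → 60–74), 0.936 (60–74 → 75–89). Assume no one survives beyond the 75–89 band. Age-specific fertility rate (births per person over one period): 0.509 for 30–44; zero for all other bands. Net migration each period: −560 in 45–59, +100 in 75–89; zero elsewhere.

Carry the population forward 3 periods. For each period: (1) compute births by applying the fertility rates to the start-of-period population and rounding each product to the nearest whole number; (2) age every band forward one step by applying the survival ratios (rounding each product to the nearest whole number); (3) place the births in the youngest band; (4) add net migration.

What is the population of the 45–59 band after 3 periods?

Numbering the groups 1..6 from youngest to oldest:
Period 1.
Births: 5300 * 0.509 = 2698
Group 2: 18800 * 0.972 = 18274
Group 3: 4600 * 0.966 = 4444
Group 4: 5300 * 0.973 = 5157
Group 5: 11300 * 0.971 = 10972
Group 6: 8700 * 0.936 = 8143
Net migration: Group 4 − 560 → 4597; Group 6 + 100 → 8243
End of period: [2698, 18274, 4444, 4597, 10972, 8243]
Period 2.
Births: 4444 * 0.509 = 2262
Group 2: 2698 * 0.972 = 2622
Group 3: 18274 * 0.966 = 17653
Group 4: 4444 * 0.973 = 4324
Group 5: 4597 * 0.971 = 4464
Group 6: 10972 * 0.936 = 10270
Net migration: Group 4 − 560 → 3764; Group 6 + 100 → 10370
End of period: [2262, 2622, 17653, 3764, 4464, 10370]
Period 3.
Births: 17653 * 0.509 = 8985
Group 2: 2262 * 0.972 = 2199
Group 3: 2622 * 0.966 = 2533
Group 4: 17653 * 0.973 = 17176
Group 5: 3764 * 0.971 = 3655
Group 6: 4464 * 0.936 = 4178
Net migration: Group 4 − 560 → 16616; Group 6 + 100 → 4278
End of period: [8985, 2199, 2533, 16616, 3655, 4278]

16616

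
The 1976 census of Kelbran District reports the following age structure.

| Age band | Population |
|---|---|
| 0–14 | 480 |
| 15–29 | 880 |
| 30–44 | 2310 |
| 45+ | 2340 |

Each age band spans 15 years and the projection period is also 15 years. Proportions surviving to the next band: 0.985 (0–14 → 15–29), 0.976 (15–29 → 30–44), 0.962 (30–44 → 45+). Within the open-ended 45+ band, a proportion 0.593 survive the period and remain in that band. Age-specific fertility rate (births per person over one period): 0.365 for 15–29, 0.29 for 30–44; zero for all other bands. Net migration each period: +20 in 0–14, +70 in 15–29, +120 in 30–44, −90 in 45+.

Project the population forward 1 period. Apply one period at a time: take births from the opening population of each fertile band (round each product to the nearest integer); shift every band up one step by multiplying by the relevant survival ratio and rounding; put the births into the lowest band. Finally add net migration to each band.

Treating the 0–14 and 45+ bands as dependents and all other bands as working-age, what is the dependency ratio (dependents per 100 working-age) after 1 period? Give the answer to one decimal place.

Let group 1 be 0–14 through group 4 = 45+.
[period 1]
Births: 880 * 0.365 = 321 ; 2310 * 0.29 = 670 — total 991
Group 2: 480 * 0.985 = 473
Group 3: 880 * 0.976 = 859
Group 4: 2310 * 0.962 + 2340 * 0.593 = 2222 + 1388 = 3610
Net migration: Group 1 + 20 → 1011; Group 2 + 70 → 543; Group 3 + 120 → 979; Group 4 − 90 → 3520
→ [1011, 543, 979, 3520]
Dependents (band 0–14 + band 45+) = 1011 + 3520 = 4531; working-age = 1522; ratio = 4531/1522 × 100 = 297.7

297.7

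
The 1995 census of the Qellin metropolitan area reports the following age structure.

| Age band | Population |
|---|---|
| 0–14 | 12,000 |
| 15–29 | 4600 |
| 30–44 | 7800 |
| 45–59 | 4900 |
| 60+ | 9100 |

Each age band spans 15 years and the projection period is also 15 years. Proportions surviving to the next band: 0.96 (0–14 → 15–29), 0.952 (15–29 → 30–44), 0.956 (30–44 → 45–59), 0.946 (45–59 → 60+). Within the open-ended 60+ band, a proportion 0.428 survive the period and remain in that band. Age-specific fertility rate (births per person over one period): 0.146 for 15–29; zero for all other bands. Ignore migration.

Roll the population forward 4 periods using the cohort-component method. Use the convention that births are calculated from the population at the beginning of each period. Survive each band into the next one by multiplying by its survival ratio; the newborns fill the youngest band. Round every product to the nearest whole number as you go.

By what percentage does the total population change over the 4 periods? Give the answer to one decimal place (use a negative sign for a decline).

(Bands numbered youngest = 1 to oldest = 5.)
After projecting period 1:
Births: 4600 * 0.146 = 672
Band 2: 12000 * 0.96 = 11520
Band 3: 4600 * 0.952 = 4379
Band 4: 7800 * 0.956 = 7457
Band 5: 4900 * 0.946 + 9100 * 0.428 = 4635 + 3895 = 8530
→ [672, 11520, 4379, 7457, 8530]
After projecting period 2:
Births: 11520 * 0.146 = 1682
Band 2: 672 * 0.96 = 645
Band 3: 11520 * 0.952 = 10967
Band 4: 4379 * 0.956 = 4186
Band 5: 7457 * 0.946 + 8530 * 0.428 = 7054 + 3651 = 10705
→ [1682, 645, 10967, 4186, 10705]
After projecting period 3:
Births: 645 * 0.146 = 94
Band 2: 1682 * 0.96 = 1615
Band 3: 645 * 0.952 = 614
Band 4: 10967 * 0.956 = 10484
Band 5: 4186 * 0.946 + 10705 * 0.428 = 3960 + 4582 = 8542
→ [94, 1615, 614, 10484, 8542]
After projecting period 4:
Births: 1615 * 0.146 = 236
Band 2: 94 * 0.96 = 90
Band 3: 1615 * 0.952 = 1537
Band 4: 614 * 0.956 = 587
Band 5: 10484 * 0.946 + 8542 * 0.428 = 9918 + 3656 = 13574
→ [236, 90, 1537, 587, 13574]
Total: 38400 → 16024; change = -22376; percentage change = -58.3%

-58.3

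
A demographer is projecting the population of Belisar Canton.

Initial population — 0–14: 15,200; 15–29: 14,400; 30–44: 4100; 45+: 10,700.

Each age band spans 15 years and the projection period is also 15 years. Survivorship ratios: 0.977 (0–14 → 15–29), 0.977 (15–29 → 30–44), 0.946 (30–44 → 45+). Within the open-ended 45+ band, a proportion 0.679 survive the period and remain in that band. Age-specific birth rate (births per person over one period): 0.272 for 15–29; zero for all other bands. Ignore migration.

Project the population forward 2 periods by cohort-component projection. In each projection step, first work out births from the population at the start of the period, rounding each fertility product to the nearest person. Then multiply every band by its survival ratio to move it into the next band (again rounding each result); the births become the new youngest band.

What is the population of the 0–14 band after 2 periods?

Call the bands 1 to 4, youngest first.
Period 1:
Births: 14400 × 0.272 = 3917
Band 2: 15200 × 0.977 = 14850
Band 3: 14400 × 0.977 = 14069
Band 4: 4100 × 0.946 + 10700 × 0.679 = 3879 + 7265 = 11144
End of period: [3917, 14850, 14069, 11144]
Period 2:
Births: 14850 × 0.272 = 4039
Band 2: 3917 × 0.977 = 3827
Band 3: 14850 × 0.977 = 14508
Band 4: 14069 × 0.946 + 11144 × 0.679 = 13309 + 7567 = 20876
End of period: [4039, 3827, 14508, 20876]

4039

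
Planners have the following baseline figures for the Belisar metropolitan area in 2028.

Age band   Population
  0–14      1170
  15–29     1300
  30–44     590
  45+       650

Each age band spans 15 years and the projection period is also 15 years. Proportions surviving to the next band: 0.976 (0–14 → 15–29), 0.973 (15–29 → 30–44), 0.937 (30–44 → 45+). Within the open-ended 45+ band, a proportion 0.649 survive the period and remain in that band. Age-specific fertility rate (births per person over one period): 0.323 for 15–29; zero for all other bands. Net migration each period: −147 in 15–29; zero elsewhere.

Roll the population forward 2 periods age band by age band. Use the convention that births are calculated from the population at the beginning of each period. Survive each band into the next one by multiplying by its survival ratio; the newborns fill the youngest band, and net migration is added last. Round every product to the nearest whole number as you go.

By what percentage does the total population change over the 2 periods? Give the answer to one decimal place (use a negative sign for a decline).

[period 1]
Births: 1300 * 0.323 = 420
15–29: 1170 * 0.976 = 1142
30–44: 1300 * 0.973 = 1265
45+: 590 * 0.937 + 650 * 0.649 = 553 + 422 = 975
Net migration: 15–29 − 147 → 995
Giving 420 / 995 / 1265 / 975.
[period 2]
Births: 995 * 0.323 = 321
15–29: 420 * 0.976 = 410
30–44: 995 * 0.973 = 968
45+: 1265 * 0.937 + 975 * 0.649 = 1185 + 633 = 1818
Net migration: 15–29 − 147 → 263
Giving 321 / 263 / 968 / 1818.
Total: 3710 → 3370; change = -340; percentage change = -9.2%

-9.2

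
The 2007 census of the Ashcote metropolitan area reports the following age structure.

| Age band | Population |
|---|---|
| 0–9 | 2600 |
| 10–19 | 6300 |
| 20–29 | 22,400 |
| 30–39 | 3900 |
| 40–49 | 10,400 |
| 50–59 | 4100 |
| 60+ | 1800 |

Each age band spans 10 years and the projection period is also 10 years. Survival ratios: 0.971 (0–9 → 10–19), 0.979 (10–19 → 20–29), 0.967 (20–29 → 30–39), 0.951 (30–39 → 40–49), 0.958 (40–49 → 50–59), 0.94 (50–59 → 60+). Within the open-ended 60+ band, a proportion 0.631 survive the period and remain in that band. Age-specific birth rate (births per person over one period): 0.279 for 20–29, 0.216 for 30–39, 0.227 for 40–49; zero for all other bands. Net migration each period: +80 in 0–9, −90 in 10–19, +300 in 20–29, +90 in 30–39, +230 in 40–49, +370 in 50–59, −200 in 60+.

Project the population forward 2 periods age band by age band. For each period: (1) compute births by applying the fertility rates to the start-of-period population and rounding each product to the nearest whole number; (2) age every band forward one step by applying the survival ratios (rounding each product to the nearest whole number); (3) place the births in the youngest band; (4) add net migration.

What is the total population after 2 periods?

Let group 1 be 0–9 through group 7 = 60+.
— Period 1 —
Births: 22400 × 0.279 = 6250  |  3900 × 0.216 = 842  |  10400 × 0.227 = 2361 ⇒ total 9453
Group 2: 2600 × 0.971 = 2525
Group 3: 6300 × 0.979 = 6168
Group 4: 22400 × 0.967 = 21661
Group 5: 3900 × 0.951 = 3709
Group 6: 10400 × 0.958 = 9963
Group 7: 4100 × 0.94 + 1800 × 0.631 = 3854 + 1136 = 4990
Net migration: Group 1 + 80 → 9533; Group 2 − 90 → 2435; Group 3 + 300 → 6468; Group 4 + 90 → 21751; Group 5 + 230 → 3939; Group 6 + 370 → 10333; Group 7 − 200 → 4790
→ [9533, 2435, 6468, 21751, 3939, 10333, 4790]
— Period 2 —
Births: 6468 × 0.279 = 1805  |  21751 × 0.216 = 4698  |  3939 × 0.227 = 894 ⇒ total 7397
Group 2: 9533 × 0.971 = 9257
Group 3: 2435 × 0.979 = 2384
Group 4: 6468 × 0.967 = 6255
Group 5: 21751 × 0.951 = 20685
Group 6: 3939 × 0.958 = 3774
Group 7: 10333 × 0.94 + 4790 × 0.631 = 9713 + 3022 = 12735
Net migration: Group 1 + 80 → 7477; Group 2 − 90 → 9167; Group 3 + 300 → 2684; Group 4 + 90 → 6345; Group 5 + 230 → 20915; Group 6 + 370 → 4144; Group 7 − 200 → 12535
→ [7477, 9167, 2684, 6345, 20915, 4144, 12535]
Total after period 2: 7477 + 9167 + 2684 + 6345 + 20915 + 4144 + 12535 = 63267

63267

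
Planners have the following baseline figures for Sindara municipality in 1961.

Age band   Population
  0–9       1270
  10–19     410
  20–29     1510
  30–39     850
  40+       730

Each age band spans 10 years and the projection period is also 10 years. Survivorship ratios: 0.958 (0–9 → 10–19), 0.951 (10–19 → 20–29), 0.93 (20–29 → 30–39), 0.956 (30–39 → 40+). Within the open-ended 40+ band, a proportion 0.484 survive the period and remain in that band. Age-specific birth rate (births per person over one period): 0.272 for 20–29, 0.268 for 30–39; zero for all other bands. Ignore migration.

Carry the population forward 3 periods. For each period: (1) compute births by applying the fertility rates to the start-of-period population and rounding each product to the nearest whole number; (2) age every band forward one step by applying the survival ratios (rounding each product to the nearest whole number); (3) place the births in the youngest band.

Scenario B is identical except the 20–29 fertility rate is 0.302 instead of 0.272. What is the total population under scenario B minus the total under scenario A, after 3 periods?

86

Let band 1 be 0–9 through band 5 = 40+.
Period 1:
Births: 1510 × 0.272 = 411 ; 850 × 0.268 = 228 — total 639
Band 2: 1270 × 0.958 = 1217
Band 3: 410 × 0.951 = 390
Band 4: 1510 × 0.93 = 1404
Band 5: 850 × 0.956 + 730 × 0.484 = 813 + 353 = 1166
Population now: 0–9=639, 10–19=1217, 20–29=390, 30–39=1404, 40+=1166
Period 2:
Births: 390 × 0.272 = 106 ; 1404 × 0.268 = 376 — total 482
Band 2: 639 × 0.958 = 612
Band 3: 1217 × 0.951 = 1157
Band 4: 390 × 0.93 = 363
Band 5: 1404 × 0.956 + 1166 × 0.484 = 1342 + 564 = 1906
Population now: 0–9=482, 10–19=612, 20–29=1157, 30–39=363, 40+=1906
Period 3:
Births: 1157 × 0.272 = 315 ; 363 × 0.268 = 97 — total 412
Band 2: 482 × 0.958 = 462
Band 3: 612 × 0.951 = 582
Band 4: 1157 × 0.93 = 1076
Band 5: 363 × 0.956 + 1906 × 0.484 = 347 + 923 = 1270
Population now: 0–9=412, 10–19=462, 20–29=582, 30–39=1076, 40+=1270
Scenario A total after 3 periods: 3802
Scenario B projection —
Period 1:
Births: 1510 × 0.302 = 456 ; 850 × 0.268 = 228 — total 684
Band 2: 1270 × 0.958 = 1217
Band 3: 410 × 0.951 = 390
Band 4: 1510 × 0.93 = 1404
Band 5: 850 × 0.956 + 730 × 0.484 = 813 + 353 = 1166
Population now: 0–9=684, 10–19=1217, 20–29=390, 30–39=1404, 40+=1166
Period 2:
Births: 390 × 0.302 = 118 ; 1404 × 0.268 = 376 — total 494
Band 2: 684 × 0.958 = 655
Band 3: 1217 × 0.951 = 1157
Band 4: 390 × 0.93 = 363
Band 5: 1404 × 0.956 + 1166 × 0.484 = 1342 + 564 = 1906
Population now: 0–9=494, 10–19=655, 20–29=1157, 30–39=363, 40+=1906
Period 3:
Births: 1157 × 0.302 = 349 ; 363 × 0.268 = 97 — total 446
Band 2: 494 × 0.958 = 473
Band 3: 655 × 0.951 = 623
Band 4: 1157 × 0.93 = 1076
Band 5: 363 × 0.956 + 1906 × 0.484 = 347 + 923 = 1270
Population now: 0–9=446, 10–19=473, 20–29=623, 30–39=1076, 40+=1270
Scenario B total after 3 periods: 3888
Difference B − A = 3888 − 3802 = 86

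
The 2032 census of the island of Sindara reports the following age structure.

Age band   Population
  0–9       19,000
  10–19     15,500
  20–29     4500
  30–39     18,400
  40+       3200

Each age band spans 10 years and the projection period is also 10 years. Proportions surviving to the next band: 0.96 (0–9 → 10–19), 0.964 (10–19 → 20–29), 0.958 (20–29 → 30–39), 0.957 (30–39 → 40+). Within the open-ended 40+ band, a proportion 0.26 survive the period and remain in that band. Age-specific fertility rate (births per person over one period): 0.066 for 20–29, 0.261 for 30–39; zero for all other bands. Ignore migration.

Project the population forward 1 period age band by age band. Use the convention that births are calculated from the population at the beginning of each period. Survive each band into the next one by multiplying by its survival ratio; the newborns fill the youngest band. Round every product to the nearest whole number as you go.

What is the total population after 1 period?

61033

(Bands numbered youngest = 1 to oldest = 5.)
— Period 1 —
Births: 4500 * 0.066 = 297, 18400 * 0.261 = 4802 ⇒ total 5099
Band 2: 19000 * 0.96 = 18240
Band 3: 15500 * 0.964 = 14942
Band 4: 4500 * 0.958 = 4311
Band 5: 18400 * 0.957 + 3200 * 0.26 = 17609 + 832 = 18441
Giving 5099 / 18240 / 14942 / 4311 / 18441.
Total after period 1: 5099 + 18240 + 14942 + 4311 + 18441 = 61033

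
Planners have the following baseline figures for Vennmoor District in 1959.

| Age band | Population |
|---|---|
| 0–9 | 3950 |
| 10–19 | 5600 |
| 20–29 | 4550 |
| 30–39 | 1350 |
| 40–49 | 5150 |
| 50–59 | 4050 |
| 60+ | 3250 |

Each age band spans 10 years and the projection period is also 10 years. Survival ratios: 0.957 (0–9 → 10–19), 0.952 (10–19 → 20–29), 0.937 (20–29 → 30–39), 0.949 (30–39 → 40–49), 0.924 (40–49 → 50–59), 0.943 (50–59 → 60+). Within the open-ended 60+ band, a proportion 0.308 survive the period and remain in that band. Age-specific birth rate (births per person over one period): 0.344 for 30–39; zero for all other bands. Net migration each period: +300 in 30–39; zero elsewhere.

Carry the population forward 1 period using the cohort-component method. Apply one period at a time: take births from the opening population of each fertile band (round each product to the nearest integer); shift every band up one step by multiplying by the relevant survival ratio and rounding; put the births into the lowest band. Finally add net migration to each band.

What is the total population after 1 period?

24998

Period 1.
Births: 1350 × 0.344 = 464
10–19: 3950 × 0.957 = 3780
20–29: 5600 × 0.952 = 5331
30–39: 4550 × 0.937 = 4263
40–49: 1350 × 0.949 = 1281
50–59: 5150 × 0.924 = 4759
60+: 4050 × 0.943 + 3250 × 0.308 = 3819 + 1001 = 4820
Net migration: 30–39 + 300 → 4563
End of period: [464, 3780, 5331, 4563, 1281, 4759, 4820]
Total after period 1: 464 + 3780 + 5331 + 4563 + 1281 + 4759 + 4820 = 24998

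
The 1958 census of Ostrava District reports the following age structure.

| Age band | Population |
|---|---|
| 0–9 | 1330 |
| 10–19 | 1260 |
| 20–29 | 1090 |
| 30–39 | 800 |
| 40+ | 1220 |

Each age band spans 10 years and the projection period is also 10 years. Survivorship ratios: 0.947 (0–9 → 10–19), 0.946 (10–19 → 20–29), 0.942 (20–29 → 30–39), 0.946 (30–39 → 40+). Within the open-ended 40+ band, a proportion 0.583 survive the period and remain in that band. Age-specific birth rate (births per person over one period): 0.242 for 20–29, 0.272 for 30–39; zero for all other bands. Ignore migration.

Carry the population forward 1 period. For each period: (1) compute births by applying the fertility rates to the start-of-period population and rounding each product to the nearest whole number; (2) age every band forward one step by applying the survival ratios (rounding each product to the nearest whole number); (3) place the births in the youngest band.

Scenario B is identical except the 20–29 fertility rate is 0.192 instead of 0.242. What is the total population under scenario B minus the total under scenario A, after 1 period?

-55

Call the bands 1 to 5, youngest first.
Period 1.
Births: 1090 × 0.242 = 264, 800 × 0.272 = 218 → 482
Band 2: 1330 × 0.947 = 1260
Band 3: 1260 × 0.946 = 1192
Band 4: 1090 × 0.942 = 1027
Band 5: 800 × 0.946 + 1220 × 0.583 = 757 + 711 = 1468
End of period: [482, 1260, 1192, 1027, 1468]
Scenario A total after 1 period: 5429
Scenario B projection —
Period 1.
Births: 1090 × 0.192 = 209, 800 × 0.272 = 218 → 427
Band 2: 1330 × 0.947 = 1260
Band 3: 1260 × 0.946 = 1192
Band 4: 1090 × 0.942 = 1027
Band 5: 800 × 0.946 + 1220 × 0.583 = 757 + 711 = 1468
End of period: [427, 1260, 1192, 1027, 1468]
Scenario B total after 1 period: 5374
Difference B − A = 5374 − 5429 = -55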